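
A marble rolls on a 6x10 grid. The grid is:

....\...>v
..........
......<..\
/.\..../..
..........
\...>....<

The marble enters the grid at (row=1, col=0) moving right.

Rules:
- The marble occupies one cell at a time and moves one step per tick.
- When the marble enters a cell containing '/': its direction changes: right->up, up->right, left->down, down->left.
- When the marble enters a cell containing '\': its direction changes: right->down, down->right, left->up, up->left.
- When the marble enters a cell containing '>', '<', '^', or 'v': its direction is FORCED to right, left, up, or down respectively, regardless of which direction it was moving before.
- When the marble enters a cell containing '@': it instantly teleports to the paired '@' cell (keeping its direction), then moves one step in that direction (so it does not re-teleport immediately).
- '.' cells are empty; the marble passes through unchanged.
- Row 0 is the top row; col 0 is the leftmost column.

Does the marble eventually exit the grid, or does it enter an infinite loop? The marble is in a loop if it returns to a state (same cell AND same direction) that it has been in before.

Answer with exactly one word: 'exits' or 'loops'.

Answer: exits

Derivation:
Step 1: enter (1,0), '.' pass, move right to (1,1)
Step 2: enter (1,1), '.' pass, move right to (1,2)
Step 3: enter (1,2), '.' pass, move right to (1,3)
Step 4: enter (1,3), '.' pass, move right to (1,4)
Step 5: enter (1,4), '.' pass, move right to (1,5)
Step 6: enter (1,5), '.' pass, move right to (1,6)
Step 7: enter (1,6), '.' pass, move right to (1,7)
Step 8: enter (1,7), '.' pass, move right to (1,8)
Step 9: enter (1,8), '.' pass, move right to (1,9)
Step 10: enter (1,9), '.' pass, move right to (1,10)
Step 11: at (1,10) — EXIT via right edge, pos 1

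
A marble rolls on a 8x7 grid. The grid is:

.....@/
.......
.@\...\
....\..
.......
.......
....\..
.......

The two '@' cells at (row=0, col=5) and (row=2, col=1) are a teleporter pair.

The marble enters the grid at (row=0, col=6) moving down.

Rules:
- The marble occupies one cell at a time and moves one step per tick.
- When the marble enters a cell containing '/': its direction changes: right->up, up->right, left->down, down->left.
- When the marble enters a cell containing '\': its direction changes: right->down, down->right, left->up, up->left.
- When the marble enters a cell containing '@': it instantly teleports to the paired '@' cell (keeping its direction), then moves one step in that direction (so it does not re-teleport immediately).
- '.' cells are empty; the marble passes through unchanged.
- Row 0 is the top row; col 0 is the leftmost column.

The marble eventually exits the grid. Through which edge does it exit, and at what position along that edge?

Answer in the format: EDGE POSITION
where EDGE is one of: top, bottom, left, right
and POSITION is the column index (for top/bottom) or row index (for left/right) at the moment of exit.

Answer: left 2

Derivation:
Step 1: enter (0,6), '/' deflects down->left, move left to (0,5)
Step 2: enter (0,5), '@' teleport (0,5)->(2,1), also enter (2,1), move left to (2,0)
Step 3: enter (2,0), '.' pass, move left to (2,-1)
Step 4: at (2,-1) — EXIT via left edge, pos 2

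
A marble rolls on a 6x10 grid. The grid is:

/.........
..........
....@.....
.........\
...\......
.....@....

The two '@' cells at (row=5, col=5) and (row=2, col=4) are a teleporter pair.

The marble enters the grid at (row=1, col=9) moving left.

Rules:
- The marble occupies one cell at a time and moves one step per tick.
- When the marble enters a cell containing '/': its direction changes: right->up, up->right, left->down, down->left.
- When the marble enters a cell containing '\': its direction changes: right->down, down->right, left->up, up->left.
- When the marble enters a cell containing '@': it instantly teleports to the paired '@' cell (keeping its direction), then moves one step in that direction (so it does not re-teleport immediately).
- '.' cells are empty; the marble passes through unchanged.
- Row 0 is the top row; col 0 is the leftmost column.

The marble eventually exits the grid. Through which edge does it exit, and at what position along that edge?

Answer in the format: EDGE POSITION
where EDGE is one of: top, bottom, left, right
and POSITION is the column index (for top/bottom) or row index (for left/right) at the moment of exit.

Step 1: enter (1,9), '.' pass, move left to (1,8)
Step 2: enter (1,8), '.' pass, move left to (1,7)
Step 3: enter (1,7), '.' pass, move left to (1,6)
Step 4: enter (1,6), '.' pass, move left to (1,5)
Step 5: enter (1,5), '.' pass, move left to (1,4)
Step 6: enter (1,4), '.' pass, move left to (1,3)
Step 7: enter (1,3), '.' pass, move left to (1,2)
Step 8: enter (1,2), '.' pass, move left to (1,1)
Step 9: enter (1,1), '.' pass, move left to (1,0)
Step 10: enter (1,0), '.' pass, move left to (1,-1)
Step 11: at (1,-1) — EXIT via left edge, pos 1

Answer: left 1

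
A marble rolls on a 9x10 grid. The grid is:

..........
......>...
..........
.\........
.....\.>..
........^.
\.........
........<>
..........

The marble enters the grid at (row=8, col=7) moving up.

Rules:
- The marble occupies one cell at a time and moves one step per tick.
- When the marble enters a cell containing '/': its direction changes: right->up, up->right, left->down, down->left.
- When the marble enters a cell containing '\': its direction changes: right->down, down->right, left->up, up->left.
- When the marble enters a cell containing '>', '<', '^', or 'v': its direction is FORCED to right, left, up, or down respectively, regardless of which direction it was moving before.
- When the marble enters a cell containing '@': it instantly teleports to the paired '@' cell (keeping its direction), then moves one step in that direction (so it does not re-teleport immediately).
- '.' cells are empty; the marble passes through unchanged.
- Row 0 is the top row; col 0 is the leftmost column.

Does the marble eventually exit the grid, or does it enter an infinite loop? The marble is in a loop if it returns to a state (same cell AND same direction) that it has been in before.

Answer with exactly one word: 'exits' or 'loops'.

Step 1: enter (8,7), '.' pass, move up to (7,7)
Step 2: enter (7,7), '.' pass, move up to (6,7)
Step 3: enter (6,7), '.' pass, move up to (5,7)
Step 4: enter (5,7), '.' pass, move up to (4,7)
Step 5: enter (4,7), '>' forces up->right, move right to (4,8)
Step 6: enter (4,8), '.' pass, move right to (4,9)
Step 7: enter (4,9), '.' pass, move right to (4,10)
Step 8: at (4,10) — EXIT via right edge, pos 4

Answer: exits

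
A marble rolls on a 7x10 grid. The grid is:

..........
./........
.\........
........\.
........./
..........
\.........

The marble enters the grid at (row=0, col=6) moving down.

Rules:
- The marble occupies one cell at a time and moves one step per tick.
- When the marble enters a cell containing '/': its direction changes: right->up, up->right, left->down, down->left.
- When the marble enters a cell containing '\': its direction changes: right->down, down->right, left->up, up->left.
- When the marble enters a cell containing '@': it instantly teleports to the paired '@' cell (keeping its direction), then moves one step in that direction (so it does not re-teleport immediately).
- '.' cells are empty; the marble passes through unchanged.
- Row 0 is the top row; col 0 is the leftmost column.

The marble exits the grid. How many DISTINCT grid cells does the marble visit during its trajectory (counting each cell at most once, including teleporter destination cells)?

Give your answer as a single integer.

Step 1: enter (0,6), '.' pass, move down to (1,6)
Step 2: enter (1,6), '.' pass, move down to (2,6)
Step 3: enter (2,6), '.' pass, move down to (3,6)
Step 4: enter (3,6), '.' pass, move down to (4,6)
Step 5: enter (4,6), '.' pass, move down to (5,6)
Step 6: enter (5,6), '.' pass, move down to (6,6)
Step 7: enter (6,6), '.' pass, move down to (7,6)
Step 8: at (7,6) — EXIT via bottom edge, pos 6
Distinct cells visited: 7 (path length 7)

Answer: 7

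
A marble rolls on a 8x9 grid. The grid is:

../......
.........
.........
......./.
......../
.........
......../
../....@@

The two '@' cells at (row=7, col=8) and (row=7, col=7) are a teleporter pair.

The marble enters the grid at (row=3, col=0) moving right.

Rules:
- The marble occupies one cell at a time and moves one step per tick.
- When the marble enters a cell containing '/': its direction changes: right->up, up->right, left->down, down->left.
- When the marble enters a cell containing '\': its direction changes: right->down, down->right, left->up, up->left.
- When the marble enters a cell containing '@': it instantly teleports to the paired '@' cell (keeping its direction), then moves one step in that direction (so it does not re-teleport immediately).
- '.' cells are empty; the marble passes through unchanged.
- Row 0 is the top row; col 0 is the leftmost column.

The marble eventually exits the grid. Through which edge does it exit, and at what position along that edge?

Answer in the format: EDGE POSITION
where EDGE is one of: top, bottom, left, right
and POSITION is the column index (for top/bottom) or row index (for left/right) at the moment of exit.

Step 1: enter (3,0), '.' pass, move right to (3,1)
Step 2: enter (3,1), '.' pass, move right to (3,2)
Step 3: enter (3,2), '.' pass, move right to (3,3)
Step 4: enter (3,3), '.' pass, move right to (3,4)
Step 5: enter (3,4), '.' pass, move right to (3,5)
Step 6: enter (3,5), '.' pass, move right to (3,6)
Step 7: enter (3,6), '.' pass, move right to (3,7)
Step 8: enter (3,7), '/' deflects right->up, move up to (2,7)
Step 9: enter (2,7), '.' pass, move up to (1,7)
Step 10: enter (1,7), '.' pass, move up to (0,7)
Step 11: enter (0,7), '.' pass, move up to (-1,7)
Step 12: at (-1,7) — EXIT via top edge, pos 7

Answer: top 7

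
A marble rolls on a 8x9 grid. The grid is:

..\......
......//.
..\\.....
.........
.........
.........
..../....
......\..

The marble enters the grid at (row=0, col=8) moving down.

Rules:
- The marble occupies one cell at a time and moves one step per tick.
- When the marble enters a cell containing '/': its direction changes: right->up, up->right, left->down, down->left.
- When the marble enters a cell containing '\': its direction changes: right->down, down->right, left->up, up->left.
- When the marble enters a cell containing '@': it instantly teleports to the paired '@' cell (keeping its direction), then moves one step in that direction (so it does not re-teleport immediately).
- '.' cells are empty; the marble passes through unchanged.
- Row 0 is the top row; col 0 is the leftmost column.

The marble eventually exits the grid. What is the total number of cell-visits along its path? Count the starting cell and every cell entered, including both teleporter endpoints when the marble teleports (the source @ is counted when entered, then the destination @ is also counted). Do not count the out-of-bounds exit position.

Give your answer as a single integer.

Step 1: enter (0,8), '.' pass, move down to (1,8)
Step 2: enter (1,8), '.' pass, move down to (2,8)
Step 3: enter (2,8), '.' pass, move down to (3,8)
Step 4: enter (3,8), '.' pass, move down to (4,8)
Step 5: enter (4,8), '.' pass, move down to (5,8)
Step 6: enter (5,8), '.' pass, move down to (6,8)
Step 7: enter (6,8), '.' pass, move down to (7,8)
Step 8: enter (7,8), '.' pass, move down to (8,8)
Step 9: at (8,8) — EXIT via bottom edge, pos 8
Path length (cell visits): 8

Answer: 8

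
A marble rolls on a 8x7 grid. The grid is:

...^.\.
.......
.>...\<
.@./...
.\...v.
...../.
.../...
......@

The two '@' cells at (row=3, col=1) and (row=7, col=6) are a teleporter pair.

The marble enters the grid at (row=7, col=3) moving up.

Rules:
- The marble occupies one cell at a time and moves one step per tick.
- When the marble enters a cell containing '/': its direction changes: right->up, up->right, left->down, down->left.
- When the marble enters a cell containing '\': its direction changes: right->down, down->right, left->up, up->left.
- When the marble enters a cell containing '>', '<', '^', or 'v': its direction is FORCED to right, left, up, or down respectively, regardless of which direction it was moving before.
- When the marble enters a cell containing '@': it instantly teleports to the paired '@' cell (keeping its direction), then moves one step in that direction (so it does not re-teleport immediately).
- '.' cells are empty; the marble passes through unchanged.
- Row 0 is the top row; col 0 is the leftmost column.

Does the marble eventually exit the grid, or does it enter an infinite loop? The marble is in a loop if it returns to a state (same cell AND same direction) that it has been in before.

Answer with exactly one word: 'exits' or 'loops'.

Answer: exits

Derivation:
Step 1: enter (7,3), '.' pass, move up to (6,3)
Step 2: enter (6,3), '/' deflects up->right, move right to (6,4)
Step 3: enter (6,4), '.' pass, move right to (6,5)
Step 4: enter (6,5), '.' pass, move right to (6,6)
Step 5: enter (6,6), '.' pass, move right to (6,7)
Step 6: at (6,7) — EXIT via right edge, pos 6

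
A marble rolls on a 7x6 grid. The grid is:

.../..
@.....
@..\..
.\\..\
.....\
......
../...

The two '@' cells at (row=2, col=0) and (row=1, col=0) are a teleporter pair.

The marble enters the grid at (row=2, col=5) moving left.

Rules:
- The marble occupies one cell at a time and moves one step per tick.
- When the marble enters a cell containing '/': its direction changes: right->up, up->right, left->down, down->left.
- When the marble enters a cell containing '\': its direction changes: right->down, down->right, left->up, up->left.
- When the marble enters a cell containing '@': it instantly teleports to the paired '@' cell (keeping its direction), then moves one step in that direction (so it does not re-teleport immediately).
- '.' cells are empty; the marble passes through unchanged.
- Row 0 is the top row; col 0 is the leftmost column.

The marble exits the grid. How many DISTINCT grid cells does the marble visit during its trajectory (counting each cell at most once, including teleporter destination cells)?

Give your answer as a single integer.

Step 1: enter (2,5), '.' pass, move left to (2,4)
Step 2: enter (2,4), '.' pass, move left to (2,3)
Step 3: enter (2,3), '\' deflects left->up, move up to (1,3)
Step 4: enter (1,3), '.' pass, move up to (0,3)
Step 5: enter (0,3), '/' deflects up->right, move right to (0,4)
Step 6: enter (0,4), '.' pass, move right to (0,5)
Step 7: enter (0,5), '.' pass, move right to (0,6)
Step 8: at (0,6) — EXIT via right edge, pos 0
Distinct cells visited: 7 (path length 7)

Answer: 7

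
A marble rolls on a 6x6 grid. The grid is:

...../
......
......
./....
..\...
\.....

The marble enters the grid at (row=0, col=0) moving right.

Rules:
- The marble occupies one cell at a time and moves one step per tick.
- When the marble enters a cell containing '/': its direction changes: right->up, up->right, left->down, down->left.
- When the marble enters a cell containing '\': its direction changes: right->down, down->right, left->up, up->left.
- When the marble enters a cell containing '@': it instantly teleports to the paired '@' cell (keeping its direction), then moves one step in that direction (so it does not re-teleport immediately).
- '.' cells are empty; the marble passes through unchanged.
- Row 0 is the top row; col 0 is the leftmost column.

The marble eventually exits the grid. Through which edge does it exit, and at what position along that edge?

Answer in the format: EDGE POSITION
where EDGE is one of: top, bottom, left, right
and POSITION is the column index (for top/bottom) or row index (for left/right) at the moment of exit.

Step 1: enter (0,0), '.' pass, move right to (0,1)
Step 2: enter (0,1), '.' pass, move right to (0,2)
Step 3: enter (0,2), '.' pass, move right to (0,3)
Step 4: enter (0,3), '.' pass, move right to (0,4)
Step 5: enter (0,4), '.' pass, move right to (0,5)
Step 6: enter (0,5), '/' deflects right->up, move up to (-1,5)
Step 7: at (-1,5) — EXIT via top edge, pos 5

Answer: top 5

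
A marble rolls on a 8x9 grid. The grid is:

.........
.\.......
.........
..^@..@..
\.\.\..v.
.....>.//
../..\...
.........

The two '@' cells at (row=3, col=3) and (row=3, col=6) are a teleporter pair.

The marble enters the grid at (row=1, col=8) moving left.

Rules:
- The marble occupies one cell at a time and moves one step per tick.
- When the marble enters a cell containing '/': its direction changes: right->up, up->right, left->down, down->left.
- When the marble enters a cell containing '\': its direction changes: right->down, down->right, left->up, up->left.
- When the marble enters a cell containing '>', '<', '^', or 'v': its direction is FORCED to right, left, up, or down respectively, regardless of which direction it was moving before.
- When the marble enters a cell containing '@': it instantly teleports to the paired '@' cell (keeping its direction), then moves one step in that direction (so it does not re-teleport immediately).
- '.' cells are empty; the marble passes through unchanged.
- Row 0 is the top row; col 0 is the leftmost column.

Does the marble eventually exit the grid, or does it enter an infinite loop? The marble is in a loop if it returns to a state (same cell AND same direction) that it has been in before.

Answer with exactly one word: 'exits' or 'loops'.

Step 1: enter (1,8), '.' pass, move left to (1,7)
Step 2: enter (1,7), '.' pass, move left to (1,6)
Step 3: enter (1,6), '.' pass, move left to (1,5)
Step 4: enter (1,5), '.' pass, move left to (1,4)
Step 5: enter (1,4), '.' pass, move left to (1,3)
Step 6: enter (1,3), '.' pass, move left to (1,2)
Step 7: enter (1,2), '.' pass, move left to (1,1)
Step 8: enter (1,1), '\' deflects left->up, move up to (0,1)
Step 9: enter (0,1), '.' pass, move up to (-1,1)
Step 10: at (-1,1) — EXIT via top edge, pos 1

Answer: exits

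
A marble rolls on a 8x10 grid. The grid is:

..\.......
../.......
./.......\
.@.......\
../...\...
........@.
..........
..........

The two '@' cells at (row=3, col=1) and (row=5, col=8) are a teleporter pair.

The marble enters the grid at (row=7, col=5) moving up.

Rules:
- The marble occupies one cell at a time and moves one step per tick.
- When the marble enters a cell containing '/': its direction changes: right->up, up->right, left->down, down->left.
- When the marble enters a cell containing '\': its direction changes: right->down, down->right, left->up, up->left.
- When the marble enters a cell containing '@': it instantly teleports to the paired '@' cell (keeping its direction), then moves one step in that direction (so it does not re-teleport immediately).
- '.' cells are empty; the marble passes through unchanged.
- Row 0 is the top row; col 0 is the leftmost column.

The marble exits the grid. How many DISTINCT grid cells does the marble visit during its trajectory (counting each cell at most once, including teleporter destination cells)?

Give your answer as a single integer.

Step 1: enter (7,5), '.' pass, move up to (6,5)
Step 2: enter (6,5), '.' pass, move up to (5,5)
Step 3: enter (5,5), '.' pass, move up to (4,5)
Step 4: enter (4,5), '.' pass, move up to (3,5)
Step 5: enter (3,5), '.' pass, move up to (2,5)
Step 6: enter (2,5), '.' pass, move up to (1,5)
Step 7: enter (1,5), '.' pass, move up to (0,5)
Step 8: enter (0,5), '.' pass, move up to (-1,5)
Step 9: at (-1,5) — EXIT via top edge, pos 5
Distinct cells visited: 8 (path length 8)

Answer: 8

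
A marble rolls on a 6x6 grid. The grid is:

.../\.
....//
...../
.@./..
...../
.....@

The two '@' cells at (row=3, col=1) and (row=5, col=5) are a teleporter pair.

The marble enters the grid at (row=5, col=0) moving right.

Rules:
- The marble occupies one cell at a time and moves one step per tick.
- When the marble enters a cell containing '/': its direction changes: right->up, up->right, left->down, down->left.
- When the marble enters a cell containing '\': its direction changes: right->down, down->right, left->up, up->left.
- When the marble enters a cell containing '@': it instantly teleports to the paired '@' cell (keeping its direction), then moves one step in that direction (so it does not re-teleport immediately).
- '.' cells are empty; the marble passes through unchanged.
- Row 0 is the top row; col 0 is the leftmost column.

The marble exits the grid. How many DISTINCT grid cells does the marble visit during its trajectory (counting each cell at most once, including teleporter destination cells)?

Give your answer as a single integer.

Step 1: enter (5,0), '.' pass, move right to (5,1)
Step 2: enter (5,1), '.' pass, move right to (5,2)
Step 3: enter (5,2), '.' pass, move right to (5,3)
Step 4: enter (5,3), '.' pass, move right to (5,4)
Step 5: enter (5,4), '.' pass, move right to (5,5)
Step 6: enter (5,5), '@' teleport (5,5)->(3,1), also enter (3,1), move right to (3,2)
Step 7: enter (3,2), '.' pass, move right to (3,3)
Step 8: enter (3,3), '/' deflects right->up, move up to (2,3)
Step 9: enter (2,3), '.' pass, move up to (1,3)
Step 10: enter (1,3), '.' pass, move up to (0,3)
Step 11: enter (0,3), '/' deflects up->right, move right to (0,4)
Step 12: enter (0,4), '\' deflects right->down, move down to (1,4)
Step 13: enter (1,4), '/' deflects down->left, move left to (1,3)
Step 14: enter (1,3), '.' pass, move left to (1,2)
Step 15: enter (1,2), '.' pass, move left to (1,1)
Step 16: enter (1,1), '.' pass, move left to (1,0)
Step 17: enter (1,0), '.' pass, move left to (1,-1)
Step 18: at (1,-1) — EXIT via left edge, pos 1
Distinct cells visited: 17 (path length 18)

Answer: 17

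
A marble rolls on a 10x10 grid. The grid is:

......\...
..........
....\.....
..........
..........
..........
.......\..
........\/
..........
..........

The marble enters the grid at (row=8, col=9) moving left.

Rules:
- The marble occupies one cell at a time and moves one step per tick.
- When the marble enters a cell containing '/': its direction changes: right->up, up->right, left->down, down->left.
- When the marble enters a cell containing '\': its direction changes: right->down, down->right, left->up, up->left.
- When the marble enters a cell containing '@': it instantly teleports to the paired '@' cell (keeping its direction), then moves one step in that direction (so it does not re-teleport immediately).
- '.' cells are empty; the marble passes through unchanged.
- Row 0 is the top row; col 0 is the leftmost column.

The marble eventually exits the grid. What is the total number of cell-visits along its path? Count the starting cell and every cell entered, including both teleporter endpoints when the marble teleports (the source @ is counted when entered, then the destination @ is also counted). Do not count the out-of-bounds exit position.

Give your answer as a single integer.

Step 1: enter (8,9), '.' pass, move left to (8,8)
Step 2: enter (8,8), '.' pass, move left to (8,7)
Step 3: enter (8,7), '.' pass, move left to (8,6)
Step 4: enter (8,6), '.' pass, move left to (8,5)
Step 5: enter (8,5), '.' pass, move left to (8,4)
Step 6: enter (8,4), '.' pass, move left to (8,3)
Step 7: enter (8,3), '.' pass, move left to (8,2)
Step 8: enter (8,2), '.' pass, move left to (8,1)
Step 9: enter (8,1), '.' pass, move left to (8,0)
Step 10: enter (8,0), '.' pass, move left to (8,-1)
Step 11: at (8,-1) — EXIT via left edge, pos 8
Path length (cell visits): 10

Answer: 10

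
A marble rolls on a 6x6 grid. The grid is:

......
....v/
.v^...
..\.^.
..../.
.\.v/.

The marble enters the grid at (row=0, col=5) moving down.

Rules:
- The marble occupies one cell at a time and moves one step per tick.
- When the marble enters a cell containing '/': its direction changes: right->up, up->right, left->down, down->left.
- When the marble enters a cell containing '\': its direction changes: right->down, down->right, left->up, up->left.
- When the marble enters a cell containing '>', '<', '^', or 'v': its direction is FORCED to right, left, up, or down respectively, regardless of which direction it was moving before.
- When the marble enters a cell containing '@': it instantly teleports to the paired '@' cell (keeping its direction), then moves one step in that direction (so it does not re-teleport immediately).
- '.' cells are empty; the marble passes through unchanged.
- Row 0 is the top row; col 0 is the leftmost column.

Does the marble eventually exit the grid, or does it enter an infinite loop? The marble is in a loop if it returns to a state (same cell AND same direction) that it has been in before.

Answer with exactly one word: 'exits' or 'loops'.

Answer: loops

Derivation:
Step 1: enter (0,5), '.' pass, move down to (1,5)
Step 2: enter (1,5), '/' deflects down->left, move left to (1,4)
Step 3: enter (1,4), 'v' forces left->down, move down to (2,4)
Step 4: enter (2,4), '.' pass, move down to (3,4)
Step 5: enter (3,4), '^' forces down->up, move up to (2,4)
Step 6: enter (2,4), '.' pass, move up to (1,4)
Step 7: enter (1,4), 'v' forces up->down, move down to (2,4)
Step 8: at (2,4) dir=down — LOOP DETECTED (seen before)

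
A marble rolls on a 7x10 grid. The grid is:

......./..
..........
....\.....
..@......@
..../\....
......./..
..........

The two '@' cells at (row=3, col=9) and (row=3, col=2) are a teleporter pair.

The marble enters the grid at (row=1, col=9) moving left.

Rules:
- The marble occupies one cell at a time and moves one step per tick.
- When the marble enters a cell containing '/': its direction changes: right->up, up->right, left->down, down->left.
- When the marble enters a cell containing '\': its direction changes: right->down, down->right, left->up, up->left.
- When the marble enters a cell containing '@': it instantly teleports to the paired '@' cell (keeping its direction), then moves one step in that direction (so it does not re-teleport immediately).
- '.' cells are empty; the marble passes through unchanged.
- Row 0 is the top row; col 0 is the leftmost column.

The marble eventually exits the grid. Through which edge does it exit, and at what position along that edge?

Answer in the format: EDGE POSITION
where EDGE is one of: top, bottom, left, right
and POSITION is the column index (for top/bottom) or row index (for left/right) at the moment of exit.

Step 1: enter (1,9), '.' pass, move left to (1,8)
Step 2: enter (1,8), '.' pass, move left to (1,7)
Step 3: enter (1,7), '.' pass, move left to (1,6)
Step 4: enter (1,6), '.' pass, move left to (1,5)
Step 5: enter (1,5), '.' pass, move left to (1,4)
Step 6: enter (1,4), '.' pass, move left to (1,3)
Step 7: enter (1,3), '.' pass, move left to (1,2)
Step 8: enter (1,2), '.' pass, move left to (1,1)
Step 9: enter (1,1), '.' pass, move left to (1,0)
Step 10: enter (1,0), '.' pass, move left to (1,-1)
Step 11: at (1,-1) — EXIT via left edge, pos 1

Answer: left 1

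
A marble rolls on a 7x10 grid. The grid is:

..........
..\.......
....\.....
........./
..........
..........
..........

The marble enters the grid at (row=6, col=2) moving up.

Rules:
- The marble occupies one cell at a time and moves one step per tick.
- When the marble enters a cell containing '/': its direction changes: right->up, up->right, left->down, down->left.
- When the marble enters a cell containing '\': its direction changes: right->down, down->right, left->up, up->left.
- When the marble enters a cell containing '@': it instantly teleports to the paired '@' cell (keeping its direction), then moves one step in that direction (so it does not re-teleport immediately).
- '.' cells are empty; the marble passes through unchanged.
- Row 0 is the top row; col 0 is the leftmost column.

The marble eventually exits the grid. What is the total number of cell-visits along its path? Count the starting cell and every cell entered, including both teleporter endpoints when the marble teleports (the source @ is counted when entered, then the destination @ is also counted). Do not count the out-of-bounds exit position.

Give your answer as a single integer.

Answer: 8

Derivation:
Step 1: enter (6,2), '.' pass, move up to (5,2)
Step 2: enter (5,2), '.' pass, move up to (4,2)
Step 3: enter (4,2), '.' pass, move up to (3,2)
Step 4: enter (3,2), '.' pass, move up to (2,2)
Step 5: enter (2,2), '.' pass, move up to (1,2)
Step 6: enter (1,2), '\' deflects up->left, move left to (1,1)
Step 7: enter (1,1), '.' pass, move left to (1,0)
Step 8: enter (1,0), '.' pass, move left to (1,-1)
Step 9: at (1,-1) — EXIT via left edge, pos 1
Path length (cell visits): 8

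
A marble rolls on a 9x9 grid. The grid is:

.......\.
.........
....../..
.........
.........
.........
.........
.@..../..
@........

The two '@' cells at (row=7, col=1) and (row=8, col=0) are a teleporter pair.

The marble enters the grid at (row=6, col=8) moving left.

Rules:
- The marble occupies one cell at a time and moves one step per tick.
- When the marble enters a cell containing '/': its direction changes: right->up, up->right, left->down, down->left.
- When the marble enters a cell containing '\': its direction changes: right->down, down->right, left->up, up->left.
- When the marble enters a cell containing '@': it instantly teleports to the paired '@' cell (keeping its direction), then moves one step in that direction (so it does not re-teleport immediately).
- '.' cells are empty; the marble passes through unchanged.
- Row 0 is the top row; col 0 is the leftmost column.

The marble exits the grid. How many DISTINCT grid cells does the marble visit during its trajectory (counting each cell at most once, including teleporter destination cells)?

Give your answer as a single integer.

Answer: 9

Derivation:
Step 1: enter (6,8), '.' pass, move left to (6,7)
Step 2: enter (6,7), '.' pass, move left to (6,6)
Step 3: enter (6,6), '.' pass, move left to (6,5)
Step 4: enter (6,5), '.' pass, move left to (6,4)
Step 5: enter (6,4), '.' pass, move left to (6,3)
Step 6: enter (6,3), '.' pass, move left to (6,2)
Step 7: enter (6,2), '.' pass, move left to (6,1)
Step 8: enter (6,1), '.' pass, move left to (6,0)
Step 9: enter (6,0), '.' pass, move left to (6,-1)
Step 10: at (6,-1) — EXIT via left edge, pos 6
Distinct cells visited: 9 (path length 9)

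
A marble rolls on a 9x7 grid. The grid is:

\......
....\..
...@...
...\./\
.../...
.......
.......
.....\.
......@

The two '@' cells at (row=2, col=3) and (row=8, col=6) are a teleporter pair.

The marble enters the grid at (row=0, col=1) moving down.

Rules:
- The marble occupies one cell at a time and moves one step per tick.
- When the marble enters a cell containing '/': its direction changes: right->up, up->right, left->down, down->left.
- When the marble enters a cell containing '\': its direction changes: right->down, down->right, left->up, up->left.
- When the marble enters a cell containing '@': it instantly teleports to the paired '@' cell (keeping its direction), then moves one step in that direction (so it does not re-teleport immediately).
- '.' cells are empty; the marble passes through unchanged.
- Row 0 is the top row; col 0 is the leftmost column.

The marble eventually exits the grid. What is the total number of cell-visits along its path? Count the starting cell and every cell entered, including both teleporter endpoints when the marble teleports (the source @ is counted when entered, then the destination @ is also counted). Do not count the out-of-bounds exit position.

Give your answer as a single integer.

Step 1: enter (0,1), '.' pass, move down to (1,1)
Step 2: enter (1,1), '.' pass, move down to (2,1)
Step 3: enter (2,1), '.' pass, move down to (3,1)
Step 4: enter (3,1), '.' pass, move down to (4,1)
Step 5: enter (4,1), '.' pass, move down to (5,1)
Step 6: enter (5,1), '.' pass, move down to (6,1)
Step 7: enter (6,1), '.' pass, move down to (7,1)
Step 8: enter (7,1), '.' pass, move down to (8,1)
Step 9: enter (8,1), '.' pass, move down to (9,1)
Step 10: at (9,1) — EXIT via bottom edge, pos 1
Path length (cell visits): 9

Answer: 9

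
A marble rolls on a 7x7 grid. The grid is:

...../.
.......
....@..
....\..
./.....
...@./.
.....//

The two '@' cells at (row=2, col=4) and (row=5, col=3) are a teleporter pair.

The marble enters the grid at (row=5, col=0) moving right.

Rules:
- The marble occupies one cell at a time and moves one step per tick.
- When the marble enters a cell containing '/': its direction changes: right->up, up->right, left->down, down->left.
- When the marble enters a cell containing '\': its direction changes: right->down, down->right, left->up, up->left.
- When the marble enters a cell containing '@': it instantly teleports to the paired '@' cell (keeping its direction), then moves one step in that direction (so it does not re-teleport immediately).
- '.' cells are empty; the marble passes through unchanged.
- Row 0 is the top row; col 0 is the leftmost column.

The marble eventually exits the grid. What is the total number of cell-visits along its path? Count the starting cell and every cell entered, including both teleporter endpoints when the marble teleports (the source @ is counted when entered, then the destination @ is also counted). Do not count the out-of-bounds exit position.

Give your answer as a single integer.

Step 1: enter (5,0), '.' pass, move right to (5,1)
Step 2: enter (5,1), '.' pass, move right to (5,2)
Step 3: enter (5,2), '.' pass, move right to (5,3)
Step 4: enter (5,3), '@' teleport (5,3)->(2,4), also enter (2,4), move right to (2,5)
Step 5: enter (2,5), '.' pass, move right to (2,6)
Step 6: enter (2,6), '.' pass, move right to (2,7)
Step 7: at (2,7) — EXIT via right edge, pos 2
Path length (cell visits): 7

Answer: 7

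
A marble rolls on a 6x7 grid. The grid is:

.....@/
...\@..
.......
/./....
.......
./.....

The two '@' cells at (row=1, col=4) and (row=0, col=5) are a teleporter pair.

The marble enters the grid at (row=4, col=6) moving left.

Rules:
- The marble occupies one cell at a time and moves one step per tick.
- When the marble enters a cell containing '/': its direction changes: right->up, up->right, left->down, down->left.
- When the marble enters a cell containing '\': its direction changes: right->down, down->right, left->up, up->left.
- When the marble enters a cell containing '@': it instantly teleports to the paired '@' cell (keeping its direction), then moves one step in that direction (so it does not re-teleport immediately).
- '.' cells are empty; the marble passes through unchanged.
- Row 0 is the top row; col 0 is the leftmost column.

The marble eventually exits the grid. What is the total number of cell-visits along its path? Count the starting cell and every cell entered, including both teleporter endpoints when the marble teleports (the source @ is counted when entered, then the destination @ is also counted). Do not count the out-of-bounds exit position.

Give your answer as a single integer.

Step 1: enter (4,6), '.' pass, move left to (4,5)
Step 2: enter (4,5), '.' pass, move left to (4,4)
Step 3: enter (4,4), '.' pass, move left to (4,3)
Step 4: enter (4,3), '.' pass, move left to (4,2)
Step 5: enter (4,2), '.' pass, move left to (4,1)
Step 6: enter (4,1), '.' pass, move left to (4,0)
Step 7: enter (4,0), '.' pass, move left to (4,-1)
Step 8: at (4,-1) — EXIT via left edge, pos 4
Path length (cell visits): 7

Answer: 7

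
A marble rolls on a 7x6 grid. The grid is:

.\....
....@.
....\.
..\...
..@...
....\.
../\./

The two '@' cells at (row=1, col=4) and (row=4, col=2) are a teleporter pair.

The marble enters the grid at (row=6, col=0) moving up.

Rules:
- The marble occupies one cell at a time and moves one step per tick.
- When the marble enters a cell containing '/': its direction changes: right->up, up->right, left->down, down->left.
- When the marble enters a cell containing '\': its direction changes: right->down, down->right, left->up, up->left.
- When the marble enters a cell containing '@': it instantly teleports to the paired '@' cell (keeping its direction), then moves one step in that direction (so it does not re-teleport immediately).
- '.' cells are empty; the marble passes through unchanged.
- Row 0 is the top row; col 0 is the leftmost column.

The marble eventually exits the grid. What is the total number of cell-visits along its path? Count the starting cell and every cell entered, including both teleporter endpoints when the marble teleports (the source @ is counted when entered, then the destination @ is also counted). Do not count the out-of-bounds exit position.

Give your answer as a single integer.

Answer: 7

Derivation:
Step 1: enter (6,0), '.' pass, move up to (5,0)
Step 2: enter (5,0), '.' pass, move up to (4,0)
Step 3: enter (4,0), '.' pass, move up to (3,0)
Step 4: enter (3,0), '.' pass, move up to (2,0)
Step 5: enter (2,0), '.' pass, move up to (1,0)
Step 6: enter (1,0), '.' pass, move up to (0,0)
Step 7: enter (0,0), '.' pass, move up to (-1,0)
Step 8: at (-1,0) — EXIT via top edge, pos 0
Path length (cell visits): 7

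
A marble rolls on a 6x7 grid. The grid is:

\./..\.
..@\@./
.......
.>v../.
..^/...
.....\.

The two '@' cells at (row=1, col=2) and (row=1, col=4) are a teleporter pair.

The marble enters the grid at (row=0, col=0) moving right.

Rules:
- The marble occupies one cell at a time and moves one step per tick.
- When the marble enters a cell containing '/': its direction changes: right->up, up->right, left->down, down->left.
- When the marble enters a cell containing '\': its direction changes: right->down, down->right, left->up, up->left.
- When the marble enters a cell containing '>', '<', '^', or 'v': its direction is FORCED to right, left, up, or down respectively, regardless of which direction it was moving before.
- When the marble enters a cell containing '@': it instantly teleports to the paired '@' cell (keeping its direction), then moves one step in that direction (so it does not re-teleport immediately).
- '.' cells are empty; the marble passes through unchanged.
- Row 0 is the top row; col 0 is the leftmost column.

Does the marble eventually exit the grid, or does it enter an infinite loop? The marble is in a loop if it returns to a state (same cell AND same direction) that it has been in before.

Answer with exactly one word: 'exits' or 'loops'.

Answer: exits

Derivation:
Step 1: enter (0,0), '\' deflects right->down, move down to (1,0)
Step 2: enter (1,0), '.' pass, move down to (2,0)
Step 3: enter (2,0), '.' pass, move down to (3,0)
Step 4: enter (3,0), '.' pass, move down to (4,0)
Step 5: enter (4,0), '.' pass, move down to (5,0)
Step 6: enter (5,0), '.' pass, move down to (6,0)
Step 7: at (6,0) — EXIT via bottom edge, pos 0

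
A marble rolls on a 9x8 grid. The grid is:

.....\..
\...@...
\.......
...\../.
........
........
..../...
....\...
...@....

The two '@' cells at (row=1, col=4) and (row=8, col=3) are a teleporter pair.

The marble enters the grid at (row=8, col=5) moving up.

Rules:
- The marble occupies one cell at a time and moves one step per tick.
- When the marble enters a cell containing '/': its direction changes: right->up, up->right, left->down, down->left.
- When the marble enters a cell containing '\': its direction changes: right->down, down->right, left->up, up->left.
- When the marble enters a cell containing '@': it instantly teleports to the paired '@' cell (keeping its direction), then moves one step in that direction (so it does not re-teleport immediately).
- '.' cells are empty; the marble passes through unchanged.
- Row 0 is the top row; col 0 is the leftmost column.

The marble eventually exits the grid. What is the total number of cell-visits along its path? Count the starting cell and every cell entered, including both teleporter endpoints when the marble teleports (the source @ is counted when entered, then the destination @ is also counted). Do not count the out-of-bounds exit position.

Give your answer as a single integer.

Step 1: enter (8,5), '.' pass, move up to (7,5)
Step 2: enter (7,5), '.' pass, move up to (6,5)
Step 3: enter (6,5), '.' pass, move up to (5,5)
Step 4: enter (5,5), '.' pass, move up to (4,5)
Step 5: enter (4,5), '.' pass, move up to (3,5)
Step 6: enter (3,5), '.' pass, move up to (2,5)
Step 7: enter (2,5), '.' pass, move up to (1,5)
Step 8: enter (1,5), '.' pass, move up to (0,5)
Step 9: enter (0,5), '\' deflects up->left, move left to (0,4)
Step 10: enter (0,4), '.' pass, move left to (0,3)
Step 11: enter (0,3), '.' pass, move left to (0,2)
Step 12: enter (0,2), '.' pass, move left to (0,1)
Step 13: enter (0,1), '.' pass, move left to (0,0)
Step 14: enter (0,0), '.' pass, move left to (0,-1)
Step 15: at (0,-1) — EXIT via left edge, pos 0
Path length (cell visits): 14

Answer: 14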